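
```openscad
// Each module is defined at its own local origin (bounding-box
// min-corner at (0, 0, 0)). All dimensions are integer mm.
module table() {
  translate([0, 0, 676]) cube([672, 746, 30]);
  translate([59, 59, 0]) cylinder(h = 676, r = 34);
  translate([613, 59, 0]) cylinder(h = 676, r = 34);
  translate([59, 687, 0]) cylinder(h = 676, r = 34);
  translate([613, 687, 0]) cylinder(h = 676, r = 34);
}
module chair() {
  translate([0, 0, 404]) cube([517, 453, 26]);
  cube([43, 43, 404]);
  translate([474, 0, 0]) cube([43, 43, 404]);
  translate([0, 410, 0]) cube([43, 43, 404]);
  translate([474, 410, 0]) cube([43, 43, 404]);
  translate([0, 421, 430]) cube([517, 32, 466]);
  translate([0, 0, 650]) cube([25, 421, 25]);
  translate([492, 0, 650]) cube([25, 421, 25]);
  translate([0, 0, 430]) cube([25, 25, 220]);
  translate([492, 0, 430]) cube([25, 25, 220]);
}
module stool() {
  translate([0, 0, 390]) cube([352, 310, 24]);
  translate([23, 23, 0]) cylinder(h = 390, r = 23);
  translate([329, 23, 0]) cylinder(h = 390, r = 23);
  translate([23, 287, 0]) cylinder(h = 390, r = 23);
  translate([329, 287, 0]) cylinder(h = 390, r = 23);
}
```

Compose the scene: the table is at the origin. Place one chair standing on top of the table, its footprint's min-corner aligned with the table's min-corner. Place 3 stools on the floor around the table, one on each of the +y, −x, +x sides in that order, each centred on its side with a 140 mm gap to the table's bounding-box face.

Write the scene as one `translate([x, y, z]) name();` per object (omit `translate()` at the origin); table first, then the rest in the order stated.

table();
translate([0, 0, 706]) chair();
translate([160, 886, 0]) stool();
translate([-492, 218, 0]) stool();
translate([812, 218, 0]) stool();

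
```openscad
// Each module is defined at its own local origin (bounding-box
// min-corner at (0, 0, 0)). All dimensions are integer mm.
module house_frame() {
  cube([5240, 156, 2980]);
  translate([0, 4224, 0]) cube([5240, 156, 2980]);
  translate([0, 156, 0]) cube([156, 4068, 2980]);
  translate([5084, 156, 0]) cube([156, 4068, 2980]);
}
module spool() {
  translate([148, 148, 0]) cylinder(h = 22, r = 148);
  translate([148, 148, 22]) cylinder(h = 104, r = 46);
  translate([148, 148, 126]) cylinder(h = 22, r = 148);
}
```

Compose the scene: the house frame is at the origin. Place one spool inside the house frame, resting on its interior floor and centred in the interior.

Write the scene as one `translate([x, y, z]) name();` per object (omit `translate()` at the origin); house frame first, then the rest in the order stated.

house_frame();
translate([2472, 2042, 0]) spool();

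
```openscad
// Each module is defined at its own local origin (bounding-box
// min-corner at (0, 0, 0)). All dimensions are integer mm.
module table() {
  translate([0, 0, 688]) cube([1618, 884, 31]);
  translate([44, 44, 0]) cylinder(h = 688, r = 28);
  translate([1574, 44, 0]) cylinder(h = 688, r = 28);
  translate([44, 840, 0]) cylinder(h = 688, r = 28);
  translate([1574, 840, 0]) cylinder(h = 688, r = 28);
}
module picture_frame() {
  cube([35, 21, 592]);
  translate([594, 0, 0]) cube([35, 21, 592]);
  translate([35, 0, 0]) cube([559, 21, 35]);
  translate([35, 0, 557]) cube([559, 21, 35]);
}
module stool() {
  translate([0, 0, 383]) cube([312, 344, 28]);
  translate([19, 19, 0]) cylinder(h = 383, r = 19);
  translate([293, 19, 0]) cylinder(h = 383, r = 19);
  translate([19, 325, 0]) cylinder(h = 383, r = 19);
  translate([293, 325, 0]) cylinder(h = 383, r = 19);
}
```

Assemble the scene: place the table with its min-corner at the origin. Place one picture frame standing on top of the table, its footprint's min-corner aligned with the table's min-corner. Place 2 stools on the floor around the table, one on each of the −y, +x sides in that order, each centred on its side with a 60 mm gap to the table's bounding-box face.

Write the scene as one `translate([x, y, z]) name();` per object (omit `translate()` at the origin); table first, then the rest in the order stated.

table();
translate([0, 0, 719]) picture_frame();
translate([653, -404, 0]) stool();
translate([1678, 270, 0]) stool();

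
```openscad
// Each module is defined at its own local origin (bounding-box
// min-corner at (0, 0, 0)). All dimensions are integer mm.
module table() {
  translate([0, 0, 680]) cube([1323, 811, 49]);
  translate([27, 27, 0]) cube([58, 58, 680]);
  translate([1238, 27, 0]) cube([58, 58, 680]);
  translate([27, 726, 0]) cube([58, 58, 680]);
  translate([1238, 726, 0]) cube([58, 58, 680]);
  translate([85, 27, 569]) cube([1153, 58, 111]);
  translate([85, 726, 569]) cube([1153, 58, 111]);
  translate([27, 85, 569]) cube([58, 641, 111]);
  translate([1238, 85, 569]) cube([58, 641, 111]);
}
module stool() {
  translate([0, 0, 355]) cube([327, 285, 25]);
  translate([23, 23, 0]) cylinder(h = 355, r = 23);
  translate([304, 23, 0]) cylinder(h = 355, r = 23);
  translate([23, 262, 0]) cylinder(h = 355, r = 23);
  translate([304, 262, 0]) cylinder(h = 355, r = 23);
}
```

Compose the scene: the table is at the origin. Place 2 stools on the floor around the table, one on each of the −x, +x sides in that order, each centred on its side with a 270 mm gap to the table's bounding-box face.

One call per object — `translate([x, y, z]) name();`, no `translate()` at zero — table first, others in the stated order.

table();
translate([-597, 263, 0]) stool();
translate([1593, 263, 0]) stool();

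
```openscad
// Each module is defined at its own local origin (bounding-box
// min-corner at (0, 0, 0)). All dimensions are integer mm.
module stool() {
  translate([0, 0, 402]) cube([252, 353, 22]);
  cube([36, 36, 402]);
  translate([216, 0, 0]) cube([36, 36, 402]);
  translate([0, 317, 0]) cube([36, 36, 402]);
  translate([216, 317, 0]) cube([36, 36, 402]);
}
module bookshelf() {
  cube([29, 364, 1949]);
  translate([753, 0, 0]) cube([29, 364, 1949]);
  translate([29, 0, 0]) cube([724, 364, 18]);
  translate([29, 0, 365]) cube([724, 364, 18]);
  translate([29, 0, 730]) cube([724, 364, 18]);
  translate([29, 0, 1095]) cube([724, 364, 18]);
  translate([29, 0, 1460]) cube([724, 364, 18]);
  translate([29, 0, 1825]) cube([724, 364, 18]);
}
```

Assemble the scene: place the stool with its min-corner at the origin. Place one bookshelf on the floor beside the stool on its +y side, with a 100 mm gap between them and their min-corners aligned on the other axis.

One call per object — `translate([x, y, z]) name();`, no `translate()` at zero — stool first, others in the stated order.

stool();
translate([0, 453, 0]) bookshelf();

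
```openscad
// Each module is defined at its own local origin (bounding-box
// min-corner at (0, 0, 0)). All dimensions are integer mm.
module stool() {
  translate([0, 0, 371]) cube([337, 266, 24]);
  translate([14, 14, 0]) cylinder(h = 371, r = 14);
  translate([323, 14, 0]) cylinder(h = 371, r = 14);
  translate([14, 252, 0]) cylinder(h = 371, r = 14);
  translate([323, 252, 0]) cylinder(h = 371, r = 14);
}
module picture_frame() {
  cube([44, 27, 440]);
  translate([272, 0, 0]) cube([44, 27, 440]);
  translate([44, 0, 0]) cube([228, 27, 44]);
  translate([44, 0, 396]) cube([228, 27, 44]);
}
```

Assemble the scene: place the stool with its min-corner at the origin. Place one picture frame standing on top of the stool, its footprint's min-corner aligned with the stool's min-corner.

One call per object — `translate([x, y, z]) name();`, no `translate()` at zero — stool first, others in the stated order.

stool();
translate([0, 0, 395]) picture_frame();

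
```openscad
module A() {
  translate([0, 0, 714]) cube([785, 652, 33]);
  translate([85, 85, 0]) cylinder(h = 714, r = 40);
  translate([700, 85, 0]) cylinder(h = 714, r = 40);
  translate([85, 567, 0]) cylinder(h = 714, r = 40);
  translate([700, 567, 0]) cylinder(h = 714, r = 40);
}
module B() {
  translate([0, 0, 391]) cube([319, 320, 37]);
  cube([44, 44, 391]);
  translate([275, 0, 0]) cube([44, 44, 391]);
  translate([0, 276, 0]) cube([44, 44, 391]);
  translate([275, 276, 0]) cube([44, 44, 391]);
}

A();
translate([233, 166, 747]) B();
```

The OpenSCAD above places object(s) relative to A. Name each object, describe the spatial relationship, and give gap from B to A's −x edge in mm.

The stool's min-x is at 233; the table's min-x is 0; gap = 233 mm.

A is a table. B is a stool. The stool is on top of the table, centred. The gap from the stool to the table's −x edge is 233 mm.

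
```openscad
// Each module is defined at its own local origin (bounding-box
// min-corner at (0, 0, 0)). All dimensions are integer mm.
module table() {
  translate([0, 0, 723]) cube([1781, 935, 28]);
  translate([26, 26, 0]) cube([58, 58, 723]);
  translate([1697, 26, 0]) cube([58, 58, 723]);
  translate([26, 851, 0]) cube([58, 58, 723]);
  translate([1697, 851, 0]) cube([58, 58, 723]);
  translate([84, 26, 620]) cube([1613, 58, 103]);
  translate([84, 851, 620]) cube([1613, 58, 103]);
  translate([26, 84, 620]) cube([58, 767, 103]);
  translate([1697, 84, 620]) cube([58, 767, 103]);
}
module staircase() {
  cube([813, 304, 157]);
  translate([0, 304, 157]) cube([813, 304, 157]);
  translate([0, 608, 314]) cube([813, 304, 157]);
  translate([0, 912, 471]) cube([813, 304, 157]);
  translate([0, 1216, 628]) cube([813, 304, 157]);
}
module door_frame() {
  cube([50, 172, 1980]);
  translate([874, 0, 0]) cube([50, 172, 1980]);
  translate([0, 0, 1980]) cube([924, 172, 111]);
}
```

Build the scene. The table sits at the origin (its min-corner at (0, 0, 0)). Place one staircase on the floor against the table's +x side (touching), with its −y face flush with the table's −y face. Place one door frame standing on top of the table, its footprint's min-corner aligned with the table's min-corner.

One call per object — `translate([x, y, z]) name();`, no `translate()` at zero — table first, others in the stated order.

table();
translate([1781, 0, 0]) staircase();
translate([0, 0, 751]) door_frame();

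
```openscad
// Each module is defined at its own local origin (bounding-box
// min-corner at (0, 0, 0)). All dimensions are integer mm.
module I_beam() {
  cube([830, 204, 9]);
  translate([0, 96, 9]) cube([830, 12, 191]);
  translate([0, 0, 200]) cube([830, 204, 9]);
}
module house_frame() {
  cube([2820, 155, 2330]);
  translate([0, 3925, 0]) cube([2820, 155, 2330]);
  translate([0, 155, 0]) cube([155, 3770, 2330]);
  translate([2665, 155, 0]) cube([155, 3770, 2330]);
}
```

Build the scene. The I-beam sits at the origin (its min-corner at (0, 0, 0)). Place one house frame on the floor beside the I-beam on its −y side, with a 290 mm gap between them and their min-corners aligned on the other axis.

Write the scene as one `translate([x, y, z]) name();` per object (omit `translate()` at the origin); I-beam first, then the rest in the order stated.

I_beam();
translate([0, -4370, 0]) house_frame();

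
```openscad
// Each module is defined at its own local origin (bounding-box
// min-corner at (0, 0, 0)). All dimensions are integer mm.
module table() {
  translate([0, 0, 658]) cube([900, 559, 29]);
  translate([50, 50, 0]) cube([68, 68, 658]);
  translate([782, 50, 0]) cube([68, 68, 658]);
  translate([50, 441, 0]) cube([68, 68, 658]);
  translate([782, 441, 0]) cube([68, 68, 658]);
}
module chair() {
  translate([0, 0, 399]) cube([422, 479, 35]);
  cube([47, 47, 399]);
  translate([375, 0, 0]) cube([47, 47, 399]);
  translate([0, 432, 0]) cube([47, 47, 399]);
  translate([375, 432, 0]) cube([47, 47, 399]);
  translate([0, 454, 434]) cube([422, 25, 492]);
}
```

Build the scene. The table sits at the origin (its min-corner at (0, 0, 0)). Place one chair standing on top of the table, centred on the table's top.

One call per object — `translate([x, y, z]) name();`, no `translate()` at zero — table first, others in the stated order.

table();
translate([239, 40, 687]) chair();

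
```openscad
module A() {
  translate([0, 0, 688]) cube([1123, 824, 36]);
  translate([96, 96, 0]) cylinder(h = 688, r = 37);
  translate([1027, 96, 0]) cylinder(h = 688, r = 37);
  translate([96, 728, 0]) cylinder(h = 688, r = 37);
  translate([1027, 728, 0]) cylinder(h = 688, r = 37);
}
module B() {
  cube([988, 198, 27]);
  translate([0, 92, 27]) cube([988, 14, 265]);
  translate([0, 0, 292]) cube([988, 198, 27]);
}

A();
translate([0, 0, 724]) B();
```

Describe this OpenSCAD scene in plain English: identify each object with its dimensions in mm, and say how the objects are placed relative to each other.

A is a rectangular dining table. The top is 1123×824×36 mm with its upper surface at z = 724 mm. It stands on four round legs of 74 mm diameter, each leg's bounding box inset 59 mm from the nearest pair of top edges, running from the floor to the underside of the top.

B is an I-beam lying along x, 988 mm long. Overall section height 319 mm. Two flanges 198 mm wide (y) and 27 mm thick, one on the floor and one at the top; a web 14 mm thick runs between them, centred on the flange width.

The I-beam is on top of the table.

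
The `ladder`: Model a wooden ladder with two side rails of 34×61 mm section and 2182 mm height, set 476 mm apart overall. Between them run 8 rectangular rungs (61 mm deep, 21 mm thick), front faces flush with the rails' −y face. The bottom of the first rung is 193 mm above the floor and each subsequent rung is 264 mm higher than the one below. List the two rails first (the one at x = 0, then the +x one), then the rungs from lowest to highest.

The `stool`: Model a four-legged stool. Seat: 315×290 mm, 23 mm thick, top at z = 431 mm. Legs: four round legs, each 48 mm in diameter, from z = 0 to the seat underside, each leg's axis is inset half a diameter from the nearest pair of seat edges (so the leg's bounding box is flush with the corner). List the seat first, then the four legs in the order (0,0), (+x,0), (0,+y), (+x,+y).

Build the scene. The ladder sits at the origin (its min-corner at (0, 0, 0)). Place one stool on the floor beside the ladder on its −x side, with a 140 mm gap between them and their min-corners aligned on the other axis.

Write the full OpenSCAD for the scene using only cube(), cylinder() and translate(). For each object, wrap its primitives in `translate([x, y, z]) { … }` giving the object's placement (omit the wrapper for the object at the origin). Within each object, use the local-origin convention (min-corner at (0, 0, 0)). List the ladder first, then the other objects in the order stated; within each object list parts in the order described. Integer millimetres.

cube([34, 61, 2182]);
translate([442, 0, 0]) cube([34, 61, 2182]);
translate([34, 0, 193]) cube([408, 61, 21]);
translate([34, 0, 457]) cube([408, 61, 21]);
translate([34, 0, 721]) cube([408, 61, 21]);
translate([34, 0, 985]) cube([408, 61, 21]);
translate([34, 0, 1249]) cube([408, 61, 21]);
translate([34, 0, 1513]) cube([408, 61, 21]);
translate([34, 0, 1777]) cube([408, 61, 21]);
translate([34, 0, 2041]) cube([408, 61, 21]);
translate([-455, 0, 0]) {
  translate([0, 0, 408]) cube([315, 290, 23]);
  translate([24, 24, 0]) cylinder(h = 408, r = 24);
  translate([291, 24, 0]) cylinder(h = 408, r = 24);
  translate([24, 266, 0]) cylinder(h = 408, r = 24);
  translate([291, 266, 0]) cylinder(h = 408, r = 24);
}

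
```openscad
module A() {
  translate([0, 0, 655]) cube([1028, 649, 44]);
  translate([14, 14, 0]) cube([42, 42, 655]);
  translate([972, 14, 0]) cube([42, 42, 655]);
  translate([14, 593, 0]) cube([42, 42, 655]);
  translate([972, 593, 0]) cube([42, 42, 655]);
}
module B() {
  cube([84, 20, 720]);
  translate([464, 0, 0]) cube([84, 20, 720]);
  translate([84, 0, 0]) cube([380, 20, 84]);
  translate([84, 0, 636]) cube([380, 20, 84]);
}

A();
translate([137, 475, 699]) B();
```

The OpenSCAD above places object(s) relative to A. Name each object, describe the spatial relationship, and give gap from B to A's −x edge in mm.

The picture frame's min-x is at 137; the table's min-x is 0; gap = 137 mm.

A is a table. B is a picture frame. The picture frame is on top of the table. The gap from the picture frame to the table's −x edge is 137 mm.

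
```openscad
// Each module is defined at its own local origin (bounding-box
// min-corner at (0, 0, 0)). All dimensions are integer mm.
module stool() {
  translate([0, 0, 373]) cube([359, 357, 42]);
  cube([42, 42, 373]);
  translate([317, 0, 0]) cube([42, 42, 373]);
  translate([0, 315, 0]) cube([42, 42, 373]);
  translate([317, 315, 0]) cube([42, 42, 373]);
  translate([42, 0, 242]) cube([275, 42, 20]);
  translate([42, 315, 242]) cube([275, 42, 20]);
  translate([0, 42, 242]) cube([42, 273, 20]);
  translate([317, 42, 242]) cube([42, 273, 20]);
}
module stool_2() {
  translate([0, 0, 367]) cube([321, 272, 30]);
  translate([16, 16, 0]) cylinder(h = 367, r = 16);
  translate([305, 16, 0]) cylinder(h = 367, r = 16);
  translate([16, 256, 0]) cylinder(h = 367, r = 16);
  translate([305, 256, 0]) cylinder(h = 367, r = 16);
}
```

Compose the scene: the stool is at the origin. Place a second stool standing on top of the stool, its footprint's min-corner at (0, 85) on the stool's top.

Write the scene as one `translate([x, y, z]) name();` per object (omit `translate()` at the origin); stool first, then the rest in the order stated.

stool();
translate([0, 85, 415]) stool_2();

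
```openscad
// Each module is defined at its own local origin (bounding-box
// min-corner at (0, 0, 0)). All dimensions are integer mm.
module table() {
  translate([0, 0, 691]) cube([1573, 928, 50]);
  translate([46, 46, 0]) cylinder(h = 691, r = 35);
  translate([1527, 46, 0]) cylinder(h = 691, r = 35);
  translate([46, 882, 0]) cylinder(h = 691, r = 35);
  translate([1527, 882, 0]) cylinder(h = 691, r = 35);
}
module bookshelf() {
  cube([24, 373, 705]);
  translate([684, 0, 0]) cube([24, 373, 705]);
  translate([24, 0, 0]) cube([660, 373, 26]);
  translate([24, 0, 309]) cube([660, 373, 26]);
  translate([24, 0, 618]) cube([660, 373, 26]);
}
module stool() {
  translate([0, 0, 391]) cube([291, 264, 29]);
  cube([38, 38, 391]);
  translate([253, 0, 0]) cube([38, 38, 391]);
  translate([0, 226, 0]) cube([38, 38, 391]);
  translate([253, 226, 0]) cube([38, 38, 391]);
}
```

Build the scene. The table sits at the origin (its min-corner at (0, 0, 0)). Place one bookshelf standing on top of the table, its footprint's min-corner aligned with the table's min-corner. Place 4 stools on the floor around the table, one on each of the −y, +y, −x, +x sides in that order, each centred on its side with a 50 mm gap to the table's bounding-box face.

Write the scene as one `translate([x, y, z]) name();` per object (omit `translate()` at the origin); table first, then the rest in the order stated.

table();
translate([0, 0, 741]) bookshelf();
translate([641, -314, 0]) stool();
translate([641, 978, 0]) stool();
translate([-341, 332, 0]) stool();
translate([1623, 332, 0]) stool();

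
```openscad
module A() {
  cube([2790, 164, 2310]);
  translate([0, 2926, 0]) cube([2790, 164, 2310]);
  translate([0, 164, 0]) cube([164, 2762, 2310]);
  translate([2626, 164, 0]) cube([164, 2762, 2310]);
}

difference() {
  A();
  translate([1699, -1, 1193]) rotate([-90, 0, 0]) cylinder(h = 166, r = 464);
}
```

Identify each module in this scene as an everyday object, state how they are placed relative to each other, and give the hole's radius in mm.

The subtracted cylinder has r = 464 mm.

A is a house frame. The house frame has a circular hole through its front wall. The hole's radius is 464 mm.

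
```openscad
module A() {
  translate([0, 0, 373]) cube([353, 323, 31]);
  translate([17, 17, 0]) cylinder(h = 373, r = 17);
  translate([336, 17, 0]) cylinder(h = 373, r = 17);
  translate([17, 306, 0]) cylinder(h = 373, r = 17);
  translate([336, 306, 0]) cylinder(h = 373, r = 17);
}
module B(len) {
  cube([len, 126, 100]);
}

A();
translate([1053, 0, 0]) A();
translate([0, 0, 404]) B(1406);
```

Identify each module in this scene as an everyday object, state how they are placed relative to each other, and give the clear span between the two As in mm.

Second stool starts at x = 1053; first ends at x = 353; clear span = 1053 − 353 = 700 mm.

A is a stool. B is a beam. A beam spans the tops of two stools. The clear span between the two stools is 700 mm.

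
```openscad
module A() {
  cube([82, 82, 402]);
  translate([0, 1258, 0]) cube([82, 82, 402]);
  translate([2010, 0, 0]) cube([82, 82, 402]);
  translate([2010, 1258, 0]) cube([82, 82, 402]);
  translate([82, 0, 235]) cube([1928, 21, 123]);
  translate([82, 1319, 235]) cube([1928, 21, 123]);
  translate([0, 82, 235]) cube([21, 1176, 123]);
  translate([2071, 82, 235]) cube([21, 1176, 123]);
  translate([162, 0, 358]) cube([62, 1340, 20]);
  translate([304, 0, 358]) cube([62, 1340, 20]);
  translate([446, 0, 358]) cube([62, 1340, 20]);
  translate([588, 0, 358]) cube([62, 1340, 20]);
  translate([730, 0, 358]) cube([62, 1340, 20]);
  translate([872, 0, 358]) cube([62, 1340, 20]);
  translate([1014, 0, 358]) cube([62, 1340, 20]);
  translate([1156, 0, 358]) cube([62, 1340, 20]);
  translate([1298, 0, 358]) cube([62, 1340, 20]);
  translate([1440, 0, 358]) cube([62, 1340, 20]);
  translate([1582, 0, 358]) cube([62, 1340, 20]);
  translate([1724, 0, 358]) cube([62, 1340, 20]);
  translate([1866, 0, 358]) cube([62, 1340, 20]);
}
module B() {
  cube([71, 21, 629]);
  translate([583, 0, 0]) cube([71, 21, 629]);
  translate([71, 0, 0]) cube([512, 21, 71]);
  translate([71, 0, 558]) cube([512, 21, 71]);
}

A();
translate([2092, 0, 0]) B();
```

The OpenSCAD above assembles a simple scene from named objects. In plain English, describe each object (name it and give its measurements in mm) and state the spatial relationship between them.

A is a bed frame 2092 mm long (x) by 1340 mm wide (y). Four 82×82 mm corner posts, 402 mm tall, at the corners of the footprint. Four rails of 21 mm thickness and 123 mm height run between adjacent posts with their undersides at z = 235 mm, their outer faces flush with the outside of the frame (the two x-running rails run between the posts' inner faces; the two y-running rails run between the posts' inner faces). 13 slats, each 62 mm wide (x) and 20 mm thick, lie across the top of the two x-running rails, running the full 1340 mm width of the frame in y; the slats are evenly spaced along x between the inner faces of the end posts with equal gaps (rounded down to the nearest mm) at the −x end and between each pair — any rounding remainder accumulates at the +x end.

B is a picture frame with a 512×487 mm rectangular opening (x by z) and a uniform 71 mm border on every side. Frame depth is 21 mm along y. It is built from two vertical stiles running the full outside height and two horizontal rails spanning the gap between the stiles.

The picture frame is against the bed frame's +x side, with their −y faces flush.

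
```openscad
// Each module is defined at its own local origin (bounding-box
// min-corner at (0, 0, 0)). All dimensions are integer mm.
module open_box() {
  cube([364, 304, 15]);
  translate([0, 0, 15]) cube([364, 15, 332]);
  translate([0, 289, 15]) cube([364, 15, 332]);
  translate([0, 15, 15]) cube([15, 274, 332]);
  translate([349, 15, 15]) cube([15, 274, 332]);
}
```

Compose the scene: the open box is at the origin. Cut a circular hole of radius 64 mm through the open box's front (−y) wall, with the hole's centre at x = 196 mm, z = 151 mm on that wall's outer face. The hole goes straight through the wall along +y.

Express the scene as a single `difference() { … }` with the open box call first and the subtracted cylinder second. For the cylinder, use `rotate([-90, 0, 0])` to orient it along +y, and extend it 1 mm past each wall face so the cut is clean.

difference() {
  open_box();
  translate([196, -1, 151]) rotate([-90, 0, 0]) cylinder(h = 17, r = 64);
}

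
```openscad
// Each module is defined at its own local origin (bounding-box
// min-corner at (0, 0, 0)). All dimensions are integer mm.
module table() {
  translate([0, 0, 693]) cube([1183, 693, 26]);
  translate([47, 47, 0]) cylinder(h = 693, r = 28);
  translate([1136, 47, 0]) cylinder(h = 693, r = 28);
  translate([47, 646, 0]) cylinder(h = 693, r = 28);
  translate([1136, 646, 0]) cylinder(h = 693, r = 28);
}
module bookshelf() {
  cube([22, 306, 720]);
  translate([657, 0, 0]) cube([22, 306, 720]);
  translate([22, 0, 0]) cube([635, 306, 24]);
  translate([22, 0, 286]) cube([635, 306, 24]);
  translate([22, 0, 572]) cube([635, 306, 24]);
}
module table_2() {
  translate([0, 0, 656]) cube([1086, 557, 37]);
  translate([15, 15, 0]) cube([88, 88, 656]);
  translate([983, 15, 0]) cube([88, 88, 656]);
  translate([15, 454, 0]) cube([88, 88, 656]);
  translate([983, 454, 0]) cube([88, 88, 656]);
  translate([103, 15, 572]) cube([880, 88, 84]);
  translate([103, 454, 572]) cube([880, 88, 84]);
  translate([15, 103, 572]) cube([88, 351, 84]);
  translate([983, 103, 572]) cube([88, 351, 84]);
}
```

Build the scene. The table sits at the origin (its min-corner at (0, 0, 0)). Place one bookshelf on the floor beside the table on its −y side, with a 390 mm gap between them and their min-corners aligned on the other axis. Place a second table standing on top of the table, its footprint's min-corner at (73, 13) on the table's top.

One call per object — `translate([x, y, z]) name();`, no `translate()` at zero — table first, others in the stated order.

table();
translate([0, -696, 0]) bookshelf();
translate([73, 13, 719]) table_2();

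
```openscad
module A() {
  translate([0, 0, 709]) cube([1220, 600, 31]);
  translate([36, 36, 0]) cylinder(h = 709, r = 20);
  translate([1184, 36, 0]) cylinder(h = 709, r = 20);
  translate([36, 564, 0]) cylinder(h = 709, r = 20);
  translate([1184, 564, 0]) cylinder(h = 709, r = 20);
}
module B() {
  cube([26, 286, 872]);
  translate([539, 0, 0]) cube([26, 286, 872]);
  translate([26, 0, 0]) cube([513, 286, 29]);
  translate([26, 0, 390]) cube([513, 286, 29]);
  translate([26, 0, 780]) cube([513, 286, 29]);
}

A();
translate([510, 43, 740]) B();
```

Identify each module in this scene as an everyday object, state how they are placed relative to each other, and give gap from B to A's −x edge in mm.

A is a table. B is a bookshelf. The bookshelf is on top of the table. The gap from the bookshelf to the table's −x edge is 510 mm.

The bookshelf's min-x is at 510; the table's min-x is 0; gap = 510 mm.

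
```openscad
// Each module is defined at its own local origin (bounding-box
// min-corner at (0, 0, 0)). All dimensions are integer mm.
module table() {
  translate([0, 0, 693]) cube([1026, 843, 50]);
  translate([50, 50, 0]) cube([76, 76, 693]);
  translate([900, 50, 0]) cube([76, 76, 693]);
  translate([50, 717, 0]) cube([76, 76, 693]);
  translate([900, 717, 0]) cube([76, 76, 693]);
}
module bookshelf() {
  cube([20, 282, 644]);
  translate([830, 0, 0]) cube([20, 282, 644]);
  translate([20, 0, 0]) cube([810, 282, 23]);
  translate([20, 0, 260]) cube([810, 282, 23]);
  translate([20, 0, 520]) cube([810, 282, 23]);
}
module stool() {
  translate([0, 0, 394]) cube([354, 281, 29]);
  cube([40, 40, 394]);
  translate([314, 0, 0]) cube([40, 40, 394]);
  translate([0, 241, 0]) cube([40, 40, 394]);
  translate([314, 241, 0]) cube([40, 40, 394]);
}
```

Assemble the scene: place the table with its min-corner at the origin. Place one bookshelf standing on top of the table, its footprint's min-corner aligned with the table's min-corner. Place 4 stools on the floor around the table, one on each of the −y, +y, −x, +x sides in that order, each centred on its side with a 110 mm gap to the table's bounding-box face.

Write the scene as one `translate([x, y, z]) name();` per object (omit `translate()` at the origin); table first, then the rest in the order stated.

table();
translate([0, 0, 743]) bookshelf();
translate([336, -391, 0]) stool();
translate([336, 953, 0]) stool();
translate([-464, 281, 0]) stool();
translate([1136, 281, 0]) stool();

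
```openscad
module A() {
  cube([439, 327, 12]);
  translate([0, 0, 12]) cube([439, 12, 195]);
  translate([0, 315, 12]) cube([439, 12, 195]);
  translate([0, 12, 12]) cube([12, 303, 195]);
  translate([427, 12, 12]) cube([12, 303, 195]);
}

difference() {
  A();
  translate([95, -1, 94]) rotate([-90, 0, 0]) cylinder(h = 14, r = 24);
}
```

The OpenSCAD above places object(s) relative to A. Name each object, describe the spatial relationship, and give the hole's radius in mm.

The subtracted cylinder has r = 24 mm.

A is an open box. The open box has a circular hole through its front wall. The hole's radius is 24 mm.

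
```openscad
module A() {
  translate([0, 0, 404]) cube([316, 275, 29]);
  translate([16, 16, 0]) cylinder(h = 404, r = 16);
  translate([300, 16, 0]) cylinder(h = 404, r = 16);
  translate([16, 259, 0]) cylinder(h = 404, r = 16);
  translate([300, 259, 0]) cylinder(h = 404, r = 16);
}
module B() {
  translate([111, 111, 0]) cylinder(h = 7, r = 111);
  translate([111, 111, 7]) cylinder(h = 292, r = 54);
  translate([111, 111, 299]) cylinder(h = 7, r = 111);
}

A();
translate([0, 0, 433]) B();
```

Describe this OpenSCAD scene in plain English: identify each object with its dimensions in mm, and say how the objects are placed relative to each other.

A is a simple wooden stool: a rectangular seat 316 mm (x) by 275 mm (y), 29 mm thick, top face at z = 433 mm, on four round legs, each 32 mm in diameter. The legs rest on z = 0, each leg's axis is inset half a diameter from the nearest pair of seat edges (so the leg's bounding box is flush with the corner).

B is a spool: two coaxial disc flanges of radius 111 mm and thickness 7 mm, joined by a core cylinder of radius 54 mm and height 292 mm. The lower flange rests on z = 0 and the three cylinders share a vertical axis.

The spool is on top of the stool.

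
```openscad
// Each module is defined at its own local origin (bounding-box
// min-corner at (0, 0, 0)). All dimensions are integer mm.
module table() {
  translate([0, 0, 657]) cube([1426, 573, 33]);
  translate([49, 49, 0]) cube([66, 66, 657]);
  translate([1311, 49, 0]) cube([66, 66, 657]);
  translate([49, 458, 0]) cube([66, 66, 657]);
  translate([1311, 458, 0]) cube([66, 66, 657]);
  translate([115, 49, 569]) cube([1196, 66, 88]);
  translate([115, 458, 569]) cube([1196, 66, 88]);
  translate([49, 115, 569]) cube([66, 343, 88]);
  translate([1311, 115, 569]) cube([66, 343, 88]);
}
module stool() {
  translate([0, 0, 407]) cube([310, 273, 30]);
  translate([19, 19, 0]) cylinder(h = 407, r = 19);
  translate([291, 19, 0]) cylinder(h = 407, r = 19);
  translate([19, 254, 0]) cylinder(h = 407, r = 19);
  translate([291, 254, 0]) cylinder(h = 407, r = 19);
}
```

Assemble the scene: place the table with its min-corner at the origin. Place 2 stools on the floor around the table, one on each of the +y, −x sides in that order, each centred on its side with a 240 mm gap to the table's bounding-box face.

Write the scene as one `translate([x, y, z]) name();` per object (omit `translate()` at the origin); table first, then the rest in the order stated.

table();
translate([558, 813, 0]) stool();
translate([-550, 150, 0]) stool();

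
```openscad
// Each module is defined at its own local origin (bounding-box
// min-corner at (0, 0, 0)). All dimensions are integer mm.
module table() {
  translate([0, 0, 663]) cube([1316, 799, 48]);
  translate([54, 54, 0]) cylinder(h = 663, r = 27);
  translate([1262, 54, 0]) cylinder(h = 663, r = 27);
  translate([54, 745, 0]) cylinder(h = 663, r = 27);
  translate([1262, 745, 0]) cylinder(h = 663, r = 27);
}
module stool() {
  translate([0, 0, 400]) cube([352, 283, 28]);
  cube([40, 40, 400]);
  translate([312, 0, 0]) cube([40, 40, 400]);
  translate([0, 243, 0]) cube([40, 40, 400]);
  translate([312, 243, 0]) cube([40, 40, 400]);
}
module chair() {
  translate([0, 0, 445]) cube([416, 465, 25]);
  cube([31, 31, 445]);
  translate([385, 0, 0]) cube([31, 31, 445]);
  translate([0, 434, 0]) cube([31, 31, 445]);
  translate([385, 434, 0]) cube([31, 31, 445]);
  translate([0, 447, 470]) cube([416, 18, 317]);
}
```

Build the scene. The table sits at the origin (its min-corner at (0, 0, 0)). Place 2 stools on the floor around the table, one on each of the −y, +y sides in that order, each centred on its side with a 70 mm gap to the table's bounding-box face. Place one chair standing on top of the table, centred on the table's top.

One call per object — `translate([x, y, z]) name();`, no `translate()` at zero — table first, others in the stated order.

table();
translate([482, -353, 0]) stool();
translate([482, 869, 0]) stool();
translate([450, 167, 711]) chair();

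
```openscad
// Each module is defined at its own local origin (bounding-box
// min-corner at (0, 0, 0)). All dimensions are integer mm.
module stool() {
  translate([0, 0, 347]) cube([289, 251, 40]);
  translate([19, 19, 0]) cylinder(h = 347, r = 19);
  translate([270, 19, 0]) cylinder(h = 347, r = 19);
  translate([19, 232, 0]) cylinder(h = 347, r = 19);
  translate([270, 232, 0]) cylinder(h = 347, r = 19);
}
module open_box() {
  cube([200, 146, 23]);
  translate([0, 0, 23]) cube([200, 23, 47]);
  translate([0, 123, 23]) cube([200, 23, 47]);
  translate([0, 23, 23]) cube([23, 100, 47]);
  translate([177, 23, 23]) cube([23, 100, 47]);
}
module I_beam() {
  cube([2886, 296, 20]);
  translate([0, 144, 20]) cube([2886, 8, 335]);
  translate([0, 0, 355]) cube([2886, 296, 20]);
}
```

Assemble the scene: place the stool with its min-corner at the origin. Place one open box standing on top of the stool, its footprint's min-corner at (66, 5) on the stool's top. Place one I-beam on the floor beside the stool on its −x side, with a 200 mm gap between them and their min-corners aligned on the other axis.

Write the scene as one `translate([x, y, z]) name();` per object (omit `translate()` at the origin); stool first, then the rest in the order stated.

stool();
translate([66, 5, 387]) open_box();
translate([-3086, 0, 0]) I_beam();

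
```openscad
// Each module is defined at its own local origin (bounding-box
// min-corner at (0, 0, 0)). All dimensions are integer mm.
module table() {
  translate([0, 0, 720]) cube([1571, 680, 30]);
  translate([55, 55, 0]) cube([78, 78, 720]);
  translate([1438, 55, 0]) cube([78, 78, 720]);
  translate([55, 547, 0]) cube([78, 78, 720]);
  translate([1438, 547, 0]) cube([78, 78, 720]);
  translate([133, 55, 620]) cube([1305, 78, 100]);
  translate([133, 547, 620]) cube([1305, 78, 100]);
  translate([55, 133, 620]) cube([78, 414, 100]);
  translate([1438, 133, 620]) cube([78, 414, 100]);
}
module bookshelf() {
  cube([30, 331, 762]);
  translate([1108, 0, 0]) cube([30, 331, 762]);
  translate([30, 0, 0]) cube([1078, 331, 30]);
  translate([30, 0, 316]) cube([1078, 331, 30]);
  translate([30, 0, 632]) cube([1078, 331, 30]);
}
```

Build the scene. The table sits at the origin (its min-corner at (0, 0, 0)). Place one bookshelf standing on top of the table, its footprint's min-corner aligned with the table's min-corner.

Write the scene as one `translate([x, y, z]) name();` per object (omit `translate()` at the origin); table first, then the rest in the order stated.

table();
translate([0, 0, 750]) bookshelf();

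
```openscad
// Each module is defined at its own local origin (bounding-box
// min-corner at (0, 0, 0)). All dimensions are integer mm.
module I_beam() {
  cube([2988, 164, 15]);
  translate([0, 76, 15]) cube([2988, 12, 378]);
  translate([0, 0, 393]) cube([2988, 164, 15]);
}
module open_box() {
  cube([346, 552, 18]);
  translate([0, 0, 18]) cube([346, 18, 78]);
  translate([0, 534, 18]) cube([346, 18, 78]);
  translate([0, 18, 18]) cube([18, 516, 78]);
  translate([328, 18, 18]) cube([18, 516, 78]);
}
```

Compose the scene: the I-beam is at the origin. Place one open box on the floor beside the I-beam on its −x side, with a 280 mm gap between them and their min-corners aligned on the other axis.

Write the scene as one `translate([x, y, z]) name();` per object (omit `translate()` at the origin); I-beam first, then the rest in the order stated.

I_beam();
translate([-626, 0, 0]) open_box();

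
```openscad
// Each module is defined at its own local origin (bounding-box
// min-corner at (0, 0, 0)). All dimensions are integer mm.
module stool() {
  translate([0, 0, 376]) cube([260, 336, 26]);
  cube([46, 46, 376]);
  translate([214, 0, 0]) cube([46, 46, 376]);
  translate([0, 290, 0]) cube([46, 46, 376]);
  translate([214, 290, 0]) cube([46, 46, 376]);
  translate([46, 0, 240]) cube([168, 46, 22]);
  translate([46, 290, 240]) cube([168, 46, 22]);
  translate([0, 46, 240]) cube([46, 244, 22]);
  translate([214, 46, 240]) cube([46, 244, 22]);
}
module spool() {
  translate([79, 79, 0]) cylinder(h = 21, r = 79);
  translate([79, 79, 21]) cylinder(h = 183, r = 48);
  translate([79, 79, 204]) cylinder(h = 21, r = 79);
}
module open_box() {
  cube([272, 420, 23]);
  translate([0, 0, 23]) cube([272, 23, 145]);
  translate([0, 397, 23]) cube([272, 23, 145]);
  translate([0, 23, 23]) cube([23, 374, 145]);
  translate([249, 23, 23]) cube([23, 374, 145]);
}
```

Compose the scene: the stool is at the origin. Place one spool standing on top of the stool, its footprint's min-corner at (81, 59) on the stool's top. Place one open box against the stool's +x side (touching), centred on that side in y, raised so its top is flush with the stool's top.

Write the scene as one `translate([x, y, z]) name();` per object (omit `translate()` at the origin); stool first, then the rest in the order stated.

stool();
translate([81, 59, 402]) spool();
translate([260, -42, 234]) open_box();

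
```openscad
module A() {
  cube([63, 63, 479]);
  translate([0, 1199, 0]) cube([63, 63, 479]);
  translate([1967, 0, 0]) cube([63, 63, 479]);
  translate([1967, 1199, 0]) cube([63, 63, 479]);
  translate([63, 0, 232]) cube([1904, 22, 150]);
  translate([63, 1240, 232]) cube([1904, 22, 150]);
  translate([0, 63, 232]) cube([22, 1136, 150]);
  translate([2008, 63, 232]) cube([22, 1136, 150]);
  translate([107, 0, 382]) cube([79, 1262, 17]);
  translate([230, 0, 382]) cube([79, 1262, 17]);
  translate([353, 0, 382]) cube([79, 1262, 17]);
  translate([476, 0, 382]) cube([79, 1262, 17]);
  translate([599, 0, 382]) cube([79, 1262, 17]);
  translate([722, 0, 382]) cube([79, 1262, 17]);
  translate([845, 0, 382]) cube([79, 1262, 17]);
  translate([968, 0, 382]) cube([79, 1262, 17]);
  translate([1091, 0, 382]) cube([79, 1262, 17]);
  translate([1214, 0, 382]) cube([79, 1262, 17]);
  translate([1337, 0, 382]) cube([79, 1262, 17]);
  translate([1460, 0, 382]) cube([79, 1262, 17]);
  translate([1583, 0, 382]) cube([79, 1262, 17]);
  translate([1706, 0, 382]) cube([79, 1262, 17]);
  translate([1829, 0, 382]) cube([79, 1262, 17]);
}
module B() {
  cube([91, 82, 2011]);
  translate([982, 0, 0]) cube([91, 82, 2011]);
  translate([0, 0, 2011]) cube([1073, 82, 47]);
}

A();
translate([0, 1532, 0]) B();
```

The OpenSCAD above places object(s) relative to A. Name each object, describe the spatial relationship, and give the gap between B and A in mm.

The door frame's nearest face is 270 mm from the bed frame's +y face.

A is a bed frame. B is a door frame. The door frame is on the floor beside the bed frame on its +y side. The gap between the door frame and the bed frame is 270 mm.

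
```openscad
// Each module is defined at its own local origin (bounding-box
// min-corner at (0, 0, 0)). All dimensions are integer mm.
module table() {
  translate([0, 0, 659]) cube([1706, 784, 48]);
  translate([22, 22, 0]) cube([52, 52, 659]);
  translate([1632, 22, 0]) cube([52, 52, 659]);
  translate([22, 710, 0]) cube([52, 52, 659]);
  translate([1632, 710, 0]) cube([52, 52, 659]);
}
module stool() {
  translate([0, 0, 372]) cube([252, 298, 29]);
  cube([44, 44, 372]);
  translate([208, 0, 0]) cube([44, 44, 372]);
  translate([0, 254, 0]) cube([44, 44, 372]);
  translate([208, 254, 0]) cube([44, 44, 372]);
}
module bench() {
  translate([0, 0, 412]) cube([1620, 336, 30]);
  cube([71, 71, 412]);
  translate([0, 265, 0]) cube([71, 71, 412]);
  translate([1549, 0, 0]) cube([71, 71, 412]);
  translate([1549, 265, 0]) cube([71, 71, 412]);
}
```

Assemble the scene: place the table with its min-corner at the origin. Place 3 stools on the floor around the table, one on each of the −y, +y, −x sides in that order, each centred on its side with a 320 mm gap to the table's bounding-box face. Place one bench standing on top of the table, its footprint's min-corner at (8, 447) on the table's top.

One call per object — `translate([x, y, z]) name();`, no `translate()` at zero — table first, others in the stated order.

table();
translate([727, -618, 0]) stool();
translate([727, 1104, 0]) stool();
translate([-572, 243, 0]) stool();
translate([8, 447, 707]) bench();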